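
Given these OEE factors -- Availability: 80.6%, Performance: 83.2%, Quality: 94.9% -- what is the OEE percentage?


Formula: OEE = Availability * Performance * Quality / 10000
A * P = 80.6% * 83.2% / 100 = 67.06%
OEE = 67.06% * 94.9% / 100 = 63.6%

63.6%


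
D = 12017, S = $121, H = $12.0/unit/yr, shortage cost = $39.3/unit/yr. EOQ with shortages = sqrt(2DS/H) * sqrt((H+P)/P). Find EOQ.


Formula: EOQ* = sqrt(2DS/H) * sqrt((H+P)/P)
Base EOQ = sqrt(2*12017*121/12.0) = 492.28 units
Correction = sqrt((12.0+39.3)/39.3) = 1.14252
EOQ* = 492.28 * 1.14252 = 562.4 units

562.4 units


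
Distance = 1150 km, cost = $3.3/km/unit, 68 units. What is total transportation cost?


TC = dist * cost * units = 1150 * 3.3 * 68 = $258060.00

$258060.00


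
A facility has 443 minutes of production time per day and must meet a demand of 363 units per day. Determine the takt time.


Formula: Takt Time = Available Production Time / Customer Demand
Takt = 443 min/day / 363 units/day
Takt = 1.22 min/unit

1.22 min/unit


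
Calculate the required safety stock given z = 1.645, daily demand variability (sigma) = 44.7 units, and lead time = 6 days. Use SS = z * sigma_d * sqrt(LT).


Formula: SS = z * sigma_d * sqrt(LT)
sqrt(LT) = sqrt(6) = 2.4495
SS = 1.645 * 44.7 * 2.4495
SS = 180.1 units

180.1 units


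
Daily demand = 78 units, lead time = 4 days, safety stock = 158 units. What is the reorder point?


Formula: ROP = (Daily Demand * Lead Time) + Safety Stock
Demand during lead time = 78 * 4 = 312 units
ROP = 312 + 158 = 470 units

470 units


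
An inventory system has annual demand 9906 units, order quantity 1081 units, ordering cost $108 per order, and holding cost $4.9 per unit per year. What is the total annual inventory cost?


TC = 9906/1081 * 108 + 1081/2 * 4.9

$3638.13


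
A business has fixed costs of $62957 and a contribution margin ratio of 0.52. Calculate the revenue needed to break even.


Formula: BER = Fixed Costs / Contribution Margin Ratio
BER = $62957 / 0.52
BER = $121071.15 (to the nearest cent)

$121071.15


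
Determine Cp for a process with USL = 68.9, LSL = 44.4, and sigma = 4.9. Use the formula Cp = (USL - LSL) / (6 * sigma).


Cp = (68.9 - 44.4) / (6 * 4.9)

0.83


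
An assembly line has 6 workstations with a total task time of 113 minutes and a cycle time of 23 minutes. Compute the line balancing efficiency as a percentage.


Formula: Efficiency = Sum of Task Times / (N_stations * CT) * 100
Total station capacity = 6 stations * 23 min = 138 min
Efficiency = 113 / 138 * 100 = 81.9%

81.9%


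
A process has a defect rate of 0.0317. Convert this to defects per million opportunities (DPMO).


DPMO = defect_rate * 1000000 = 0.0317 * 1000000

31700


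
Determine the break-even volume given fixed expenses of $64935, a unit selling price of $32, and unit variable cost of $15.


Formula: BEQ = Fixed Costs / (Price - Variable Cost)
Contribution margin = $32 - $15 = $17/unit
BEQ = ceil($64935 / $17/unit) = ceil(3819.71) = 3820 units

3820 units


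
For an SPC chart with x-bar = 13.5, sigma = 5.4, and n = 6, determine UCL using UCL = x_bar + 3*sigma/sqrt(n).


UCL = 13.5 + 3 * 5.4 / sqrt(6)

20.11


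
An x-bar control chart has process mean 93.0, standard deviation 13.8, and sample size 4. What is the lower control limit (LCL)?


LCL = 93.0 - 3 * 13.8 / sqrt(4)

72.3


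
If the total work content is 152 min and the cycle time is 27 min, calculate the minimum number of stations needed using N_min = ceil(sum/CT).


Formula: N_min = ceil(Sum of Task Times / Cycle Time)
N_min = ceil(152 min / 27 min) = ceil(5.6296)
N_min = 6 stations

6


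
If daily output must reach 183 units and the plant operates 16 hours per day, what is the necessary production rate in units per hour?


Formula: Production Rate = Daily Demand / Available Hours
Rate = 183 units/day / 16 hours/day
Rate = 11.4 units/hour

11.4 units/hour


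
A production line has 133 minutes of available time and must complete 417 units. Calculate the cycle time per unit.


Formula: CT = Available Time / Number of Units
CT = 133 min / 417 units
CT = 0.32 min/unit

0.32 min/unit


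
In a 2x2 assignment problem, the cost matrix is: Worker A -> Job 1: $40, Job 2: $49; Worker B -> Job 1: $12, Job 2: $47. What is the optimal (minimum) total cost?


Option 1: A->1 + B->2 = $40 + $47 = $87
Option 2: A->2 + B->1 = $49 + $12 = $61
Min cost = min($87, $61) = $61

$61


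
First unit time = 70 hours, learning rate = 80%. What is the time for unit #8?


Formula: T_n = T_1 * (learning_rate)^(log2(n)) where learning_rate = rate/100
Doublings = log2(8) = 3
T_n = 70 * 0.8^3
T_n = 70 * 0.512 = 35.8 hours

35.8 hours


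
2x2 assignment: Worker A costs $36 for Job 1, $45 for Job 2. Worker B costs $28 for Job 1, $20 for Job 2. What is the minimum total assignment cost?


Option 1: A->1 + B->2 = $36 + $20 = $56
Option 2: A->2 + B->1 = $45 + $28 = $73
Min cost = min($56, $73) = $56

$56


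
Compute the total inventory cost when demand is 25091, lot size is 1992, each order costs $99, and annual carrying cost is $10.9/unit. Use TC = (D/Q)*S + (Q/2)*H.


TC = 25091/1992 * 99 + 1992/2 * 10.9

$12103.39


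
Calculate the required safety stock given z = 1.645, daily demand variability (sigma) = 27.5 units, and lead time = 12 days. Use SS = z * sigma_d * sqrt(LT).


Formula: SS = z * sigma_d * sqrt(LT)
sqrt(LT) = sqrt(12) = 3.4641
SS = 1.645 * 27.5 * 3.4641
SS = 156.7 units

156.7 units


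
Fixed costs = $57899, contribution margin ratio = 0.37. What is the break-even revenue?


Formula: BER = Fixed Costs / Contribution Margin Ratio
BER = $57899 / 0.37
BER = $156483.78 (to the nearest cent)

$156483.78


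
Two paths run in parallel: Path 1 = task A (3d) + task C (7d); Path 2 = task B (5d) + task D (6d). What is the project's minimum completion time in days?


Path 1 = 3 + 7 = 10 days
Path 2 = 5 + 6 = 11 days
Duration = max(10, 11) = 11 days

11 days


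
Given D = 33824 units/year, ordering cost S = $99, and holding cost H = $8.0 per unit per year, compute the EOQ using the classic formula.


Formula: EOQ = sqrt(2 * D * S / H)
Numerator: 2 * 33824 * 99 = 6697152
2DS/H = 6697152 / 8.0 = 837144.0
EOQ = sqrt(837144.0) = 915.0 units

915.0 units


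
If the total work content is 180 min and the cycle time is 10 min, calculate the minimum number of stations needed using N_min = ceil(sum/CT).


Formula: N_min = ceil(Sum of Task Times / Cycle Time)
N_min = ceil(180 min / 10 min) = ceil(18.0)
N_min = 18 stations

18


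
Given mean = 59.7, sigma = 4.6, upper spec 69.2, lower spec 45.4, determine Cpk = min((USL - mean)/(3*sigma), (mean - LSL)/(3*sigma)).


Cpu = (69.2 - 59.7) / (3 * 4.6) = 0.69
Cpl = (59.7 - 45.4) / (3 * 4.6) = 1.04
Cpk = min(0.69, 1.04) = 0.69

0.69


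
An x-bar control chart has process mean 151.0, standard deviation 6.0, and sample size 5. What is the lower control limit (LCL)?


LCL = 151.0 - 3 * 6.0 / sqrt(5)

142.95


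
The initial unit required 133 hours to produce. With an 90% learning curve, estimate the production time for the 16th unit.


Formula: T_n = T_1 * (learning_rate)^(log2(n)) where learning_rate = rate/100
Doublings = log2(16) = 4
T_n = 133 * 0.9^4
T_n = 133 * 0.6561 = 87.3 hours

87.3 hours


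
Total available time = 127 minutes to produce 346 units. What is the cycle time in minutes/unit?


Formula: CT = Available Time / Number of Units
CT = 127 min / 346 units
CT = 0.37 min/unit

0.37 min/unit


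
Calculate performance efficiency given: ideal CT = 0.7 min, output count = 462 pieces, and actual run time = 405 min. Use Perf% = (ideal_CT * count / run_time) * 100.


Formula: Performance = (Ideal CT * Total Count) / Run Time * 100
Ideal output time = 0.7 * 462 = 323.4 min
Performance = 323.4 / 405 * 100 = 79.9%

79.9%


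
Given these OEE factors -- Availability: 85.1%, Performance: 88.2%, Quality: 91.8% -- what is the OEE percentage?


Formula: OEE = Availability * Performance * Quality / 10000
A * P = 85.1% * 88.2% / 100 = 75.06%
OEE = 75.06% * 91.8% / 100 = 68.9%

68.9%


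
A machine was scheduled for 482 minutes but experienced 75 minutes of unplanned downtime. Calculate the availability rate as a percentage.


Formula: Availability = (Planned Time - Downtime) / Planned Time * 100
Uptime = 482 - 75 = 407 min
Availability = 407 / 482 * 100 = 84.4%

84.4%


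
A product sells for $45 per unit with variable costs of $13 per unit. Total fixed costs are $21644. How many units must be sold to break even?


Formula: BEQ = Fixed Costs / (Price - Variable Cost)
Contribution margin = $45 - $13 = $32/unit
BEQ = ceil($21644 / $32/unit) = ceil(676.38) = 677 units

677 units


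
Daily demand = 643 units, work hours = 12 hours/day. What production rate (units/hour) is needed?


Formula: Production Rate = Daily Demand / Available Hours
Rate = 643 units/day / 12 hours/day
Rate = 53.6 units/hour

53.6 units/hour


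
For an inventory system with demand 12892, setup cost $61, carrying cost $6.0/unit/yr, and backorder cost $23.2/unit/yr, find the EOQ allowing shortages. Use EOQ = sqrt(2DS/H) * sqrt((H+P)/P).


Formula: EOQ* = sqrt(2DS/H) * sqrt((H+P)/P)
Base EOQ = sqrt(2*12892*61/6.0) = 511.99 units
Correction = sqrt((6.0+23.2)/23.2) = 1.12188
EOQ* = 511.99 * 1.12188 = 574.4 units

574.4 units


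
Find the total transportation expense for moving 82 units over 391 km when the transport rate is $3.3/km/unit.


TC = dist * cost * units = 391 * 3.3 * 82 = $105804.60

$105804.60


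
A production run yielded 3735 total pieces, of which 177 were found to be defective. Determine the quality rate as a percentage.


Formula: Quality Rate = Good Pieces / Total Pieces * 100
Good pieces = 3735 - 177 = 3558
QR = 3558 / 3735 * 100 = 95.3%

95.3%


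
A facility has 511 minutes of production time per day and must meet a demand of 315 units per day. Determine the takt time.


Formula: Takt Time = Available Production Time / Customer Demand
Takt = 511 min/day / 315 units/day
Takt = 1.62 min/unit

1.62 min/unit


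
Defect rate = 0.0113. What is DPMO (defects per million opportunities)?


DPMO = defect_rate * 1000000 = 0.0113 * 1000000

11300


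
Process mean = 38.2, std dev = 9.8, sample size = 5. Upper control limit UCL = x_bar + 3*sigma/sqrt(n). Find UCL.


UCL = 38.2 + 3 * 9.8 / sqrt(5)

51.35


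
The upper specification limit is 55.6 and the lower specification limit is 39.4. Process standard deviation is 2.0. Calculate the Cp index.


Cp = (55.6 - 39.4) / (6 * 2.0)

1.35


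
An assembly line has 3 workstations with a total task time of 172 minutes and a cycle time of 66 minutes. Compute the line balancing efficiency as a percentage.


Formula: Efficiency = Sum of Task Times / (N_stations * CT) * 100
Total station capacity = 3 stations * 66 min = 198 min
Efficiency = 172 / 198 * 100 = 86.9%

86.9%


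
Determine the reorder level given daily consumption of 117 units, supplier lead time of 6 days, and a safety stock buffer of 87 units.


Formula: ROP = (Daily Demand * Lead Time) + Safety Stock
Demand during lead time = 117 * 6 = 702 units
ROP = 702 + 87 = 789 units

789 units


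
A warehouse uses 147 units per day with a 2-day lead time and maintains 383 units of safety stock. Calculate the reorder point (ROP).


Formula: ROP = (Daily Demand * Lead Time) + Safety Stock
Demand during lead time = 147 * 2 = 294 units
ROP = 294 + 383 = 677 units

677 units


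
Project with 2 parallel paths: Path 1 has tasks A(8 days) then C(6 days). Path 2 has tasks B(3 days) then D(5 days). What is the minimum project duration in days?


Path 1 = 8 + 6 = 14 days
Path 2 = 3 + 5 = 8 days
Duration = max(14, 8) = 14 days

14 days


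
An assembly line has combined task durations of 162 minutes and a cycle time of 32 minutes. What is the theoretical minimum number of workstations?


Formula: N_min = ceil(Sum of Task Times / Cycle Time)
N_min = ceil(162 min / 32 min) = ceil(5.0625)
N_min = 6 stations

6


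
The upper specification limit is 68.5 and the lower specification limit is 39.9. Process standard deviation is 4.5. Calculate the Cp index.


Cp = (68.5 - 39.9) / (6 * 4.5)

1.06


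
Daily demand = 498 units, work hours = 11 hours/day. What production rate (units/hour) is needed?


Formula: Production Rate = Daily Demand / Available Hours
Rate = 498 units/day / 11 hours/day
Rate = 45.3 units/hour

45.3 units/hour


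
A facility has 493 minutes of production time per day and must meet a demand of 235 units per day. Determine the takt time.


Formula: Takt Time = Available Production Time / Customer Demand
Takt = 493 min/day / 235 units/day
Takt = 2.1 min/unit

2.1 min/unit


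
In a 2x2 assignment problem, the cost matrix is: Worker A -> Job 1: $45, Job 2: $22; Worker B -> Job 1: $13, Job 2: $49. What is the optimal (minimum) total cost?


Option 1: A->1 + B->2 = $45 + $49 = $94
Option 2: A->2 + B->1 = $22 + $13 = $35
Min cost = min($94, $35) = $35

$35


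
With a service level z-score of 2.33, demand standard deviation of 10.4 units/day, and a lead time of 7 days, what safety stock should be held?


Formula: SS = z * sigma_d * sqrt(LT)
sqrt(LT) = sqrt(7) = 2.6458
SS = 2.33 * 10.4 * 2.6458
SS = 64.1 units

64.1 units


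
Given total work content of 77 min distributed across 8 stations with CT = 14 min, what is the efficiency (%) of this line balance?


Formula: Efficiency = Sum of Task Times / (N_stations * CT) * 100
Total station capacity = 8 stations * 14 min = 112 min
Efficiency = 77 / 112 * 100 = 68.8%

68.8%


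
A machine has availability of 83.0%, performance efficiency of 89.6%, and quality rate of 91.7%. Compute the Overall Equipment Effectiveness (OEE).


Formula: OEE = Availability * Performance * Quality / 10000
A * P = 83.0% * 89.6% / 100 = 74.37%
OEE = 74.37% * 91.7% / 100 = 68.2%

68.2%


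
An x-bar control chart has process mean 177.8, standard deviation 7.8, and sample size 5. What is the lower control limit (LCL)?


LCL = 177.8 - 3 * 7.8 / sqrt(5)

167.34


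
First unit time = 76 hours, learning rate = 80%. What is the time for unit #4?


Formula: T_n = T_1 * (learning_rate)^(log2(n)) where learning_rate = rate/100
Doublings = log2(4) = 2
T_n = 76 * 0.8^2
T_n = 76 * 0.64 = 48.6 hours

48.6 hours


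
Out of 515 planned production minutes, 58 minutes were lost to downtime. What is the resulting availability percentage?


Formula: Availability = (Planned Time - Downtime) / Planned Time * 100
Uptime = 515 - 58 = 457 min
Availability = 457 / 515 * 100 = 88.7%

88.7%


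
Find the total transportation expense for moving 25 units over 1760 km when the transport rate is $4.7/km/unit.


TC = dist * cost * units = 1760 * 4.7 * 25 = $206800.00

$206800.00


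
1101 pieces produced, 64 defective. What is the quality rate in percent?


Formula: Quality Rate = Good Pieces / Total Pieces * 100
Good pieces = 1101 - 64 = 1037
QR = 1037 / 1101 * 100 = 94.2%

94.2%


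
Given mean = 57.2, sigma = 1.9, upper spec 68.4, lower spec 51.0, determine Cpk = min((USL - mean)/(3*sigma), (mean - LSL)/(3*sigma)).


Cpu = (68.4 - 57.2) / (3 * 1.9) = 1.96
Cpl = (57.2 - 51.0) / (3 * 1.9) = 1.09
Cpk = min(1.96, 1.09) = 1.09

1.09


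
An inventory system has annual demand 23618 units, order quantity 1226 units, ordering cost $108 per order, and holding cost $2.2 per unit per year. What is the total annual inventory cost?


TC = 23618/1226 * 108 + 1226/2 * 2.2

$3429.14


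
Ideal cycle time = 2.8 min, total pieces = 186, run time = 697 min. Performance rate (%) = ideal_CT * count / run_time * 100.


Formula: Performance = (Ideal CT * Total Count) / Run Time * 100
Ideal output time = 2.8 * 186 = 520.8 min
Performance = 520.8 / 697 * 100 = 74.7%

74.7%


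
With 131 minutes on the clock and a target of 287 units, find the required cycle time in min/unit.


Formula: CT = Available Time / Number of Units
CT = 131 min / 287 units
CT = 0.46 min/unit

0.46 min/unit


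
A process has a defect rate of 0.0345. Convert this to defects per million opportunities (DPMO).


DPMO = defect_rate * 1000000 = 0.0345 * 1000000

34500


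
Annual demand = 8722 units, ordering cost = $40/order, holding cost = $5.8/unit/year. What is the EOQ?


Formula: EOQ = sqrt(2 * D * S / H)
Numerator: 2 * 8722 * 40 = 697760
2DS/H = 697760 / 5.8 = 120303.4
EOQ = sqrt(120303.4) = 346.8 units

346.8 units


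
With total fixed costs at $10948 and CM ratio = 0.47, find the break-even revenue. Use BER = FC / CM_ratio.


Formula: BER = Fixed Costs / Contribution Margin Ratio
BER = $10948 / 0.47
BER = $23293.62 (to the nearest cent)

$23293.62


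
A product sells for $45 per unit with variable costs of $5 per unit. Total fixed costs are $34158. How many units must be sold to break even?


Formula: BEQ = Fixed Costs / (Price - Variable Cost)
Contribution margin = $45 - $5 = $40/unit
BEQ = ceil($34158 / $40/unit) = ceil(853.95) = 854 units

854 units


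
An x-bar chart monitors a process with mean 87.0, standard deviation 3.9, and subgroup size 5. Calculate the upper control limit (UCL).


UCL = 87.0 + 3 * 3.9 / sqrt(5)

92.23


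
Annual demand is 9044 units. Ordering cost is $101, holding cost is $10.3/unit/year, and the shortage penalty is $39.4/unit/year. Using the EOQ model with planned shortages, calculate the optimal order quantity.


Formula: EOQ* = sqrt(2DS/H) * sqrt((H+P)/P)
Base EOQ = sqrt(2*9044*101/10.3) = 421.15 units
Correction = sqrt((10.3+39.4)/39.4) = 1.12313
EOQ* = 421.15 * 1.12313 = 473.0 units

473.0 units


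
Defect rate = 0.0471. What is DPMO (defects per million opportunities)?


DPMO = defect_rate * 1000000 = 0.0471 * 1000000

47100


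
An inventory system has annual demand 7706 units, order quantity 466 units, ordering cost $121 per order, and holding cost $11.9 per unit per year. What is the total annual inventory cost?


TC = 7706/466 * 121 + 466/2 * 11.9

$4773.61


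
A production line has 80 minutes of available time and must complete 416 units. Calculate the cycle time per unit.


Formula: CT = Available Time / Number of Units
CT = 80 min / 416 units
CT = 0.19 min/unit

0.19 min/unit


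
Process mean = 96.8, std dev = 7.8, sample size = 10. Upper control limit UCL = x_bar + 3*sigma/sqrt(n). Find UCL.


UCL = 96.8 + 3 * 7.8 / sqrt(10)

104.2


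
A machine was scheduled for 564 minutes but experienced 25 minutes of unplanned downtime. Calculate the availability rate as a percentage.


Formula: Availability = (Planned Time - Downtime) / Planned Time * 100
Uptime = 564 - 25 = 539 min
Availability = 539 / 564 * 100 = 95.6%

95.6%


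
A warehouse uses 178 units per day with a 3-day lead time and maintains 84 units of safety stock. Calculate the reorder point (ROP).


Formula: ROP = (Daily Demand * Lead Time) + Safety Stock
Demand during lead time = 178 * 3 = 534 units
ROP = 534 + 84 = 618 units

618 units


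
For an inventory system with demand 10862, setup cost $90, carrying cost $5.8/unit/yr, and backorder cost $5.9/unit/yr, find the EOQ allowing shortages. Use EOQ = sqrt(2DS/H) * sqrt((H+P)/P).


Formula: EOQ* = sqrt(2DS/H) * sqrt((H+P)/P)
Base EOQ = sqrt(2*10862*90/5.8) = 580.6 units
Correction = sqrt((5.8+5.9)/5.9) = 1.40821
EOQ* = 580.6 * 1.40821 = 817.6 units

817.6 units


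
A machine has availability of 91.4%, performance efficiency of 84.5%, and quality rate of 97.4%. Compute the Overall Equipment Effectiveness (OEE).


Formula: OEE = Availability * Performance * Quality / 10000
A * P = 91.4% * 84.5% / 100 = 77.23%
OEE = 77.23% * 97.4% / 100 = 75.2%

75.2%


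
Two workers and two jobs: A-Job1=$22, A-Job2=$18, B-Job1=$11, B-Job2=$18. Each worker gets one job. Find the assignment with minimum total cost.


Option 1: A->1 + B->2 = $22 + $18 = $40
Option 2: A->2 + B->1 = $18 + $11 = $29
Min cost = min($40, $29) = $29

$29


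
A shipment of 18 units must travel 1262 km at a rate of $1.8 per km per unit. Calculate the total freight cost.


TC = dist * cost * units = 1262 * 1.8 * 18 = $40888.80

$40888.80


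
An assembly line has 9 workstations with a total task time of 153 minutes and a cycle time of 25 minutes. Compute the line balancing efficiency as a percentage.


Formula: Efficiency = Sum of Task Times / (N_stations * CT) * 100
Total station capacity = 9 stations * 25 min = 225 min
Efficiency = 153 / 225 * 100 = 68.0%

68.0%


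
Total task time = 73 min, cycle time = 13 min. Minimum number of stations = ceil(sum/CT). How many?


Formula: N_min = ceil(Sum of Task Times / Cycle Time)
N_min = ceil(73 min / 13 min) = ceil(5.6154)
N_min = 6 stations

6


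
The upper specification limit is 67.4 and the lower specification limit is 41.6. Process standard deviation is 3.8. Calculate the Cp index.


Cp = (67.4 - 41.6) / (6 * 3.8)

1.13


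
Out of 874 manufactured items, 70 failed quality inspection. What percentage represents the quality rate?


Formula: Quality Rate = Good Pieces / Total Pieces * 100
Good pieces = 874 - 70 = 804
QR = 804 / 874 * 100 = 92.0%

92.0%


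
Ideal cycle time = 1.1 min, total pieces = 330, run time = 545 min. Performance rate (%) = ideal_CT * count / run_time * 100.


Formula: Performance = (Ideal CT * Total Count) / Run Time * 100
Ideal output time = 1.1 * 330 = 363.0 min
Performance = 363.0 / 545 * 100 = 66.6%

66.6%


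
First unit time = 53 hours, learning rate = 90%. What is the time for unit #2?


Formula: T_n = T_1 * (learning_rate)^(log2(n)) where learning_rate = rate/100
Doublings = log2(2) = 1
T_n = 53 * 0.9^1
T_n = 53 * 0.9 = 47.7 hours

47.7 hours


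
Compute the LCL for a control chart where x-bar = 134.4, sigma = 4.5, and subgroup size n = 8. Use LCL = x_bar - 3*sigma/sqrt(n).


LCL = 134.4 - 3 * 4.5 / sqrt(8)

129.63


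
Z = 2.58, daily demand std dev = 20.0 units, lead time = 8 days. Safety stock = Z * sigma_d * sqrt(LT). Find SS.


Formula: SS = z * sigma_d * sqrt(LT)
sqrt(LT) = sqrt(8) = 2.8284
SS = 2.58 * 20.0 * 2.8284
SS = 145.9 units

145.9 units


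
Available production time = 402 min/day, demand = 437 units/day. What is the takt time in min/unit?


Formula: Takt Time = Available Production Time / Customer Demand
Takt = 402 min/day / 437 units/day
Takt = 0.92 min/unit

0.92 min/unit


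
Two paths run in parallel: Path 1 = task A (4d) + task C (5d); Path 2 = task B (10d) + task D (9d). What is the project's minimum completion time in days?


Path 1 = 4 + 5 = 9 days
Path 2 = 10 + 9 = 19 days
Duration = max(9, 19) = 19 days

19 days


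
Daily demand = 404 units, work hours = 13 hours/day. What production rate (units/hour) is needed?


Formula: Production Rate = Daily Demand / Available Hours
Rate = 404 units/day / 13 hours/day
Rate = 31.1 units/hour

31.1 units/hour


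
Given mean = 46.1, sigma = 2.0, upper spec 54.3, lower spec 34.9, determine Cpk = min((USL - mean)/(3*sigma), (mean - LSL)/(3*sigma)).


Cpu = (54.3 - 46.1) / (3 * 2.0) = 1.37
Cpl = (46.1 - 34.9) / (3 * 2.0) = 1.87
Cpk = min(1.37, 1.87) = 1.37

1.37


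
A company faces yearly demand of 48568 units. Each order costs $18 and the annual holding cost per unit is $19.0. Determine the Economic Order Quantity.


Formula: EOQ = sqrt(2 * D * S / H)
Numerator: 2 * 48568 * 18 = 1748448
2DS/H = 1748448 / 19.0 = 92023.6
EOQ = sqrt(92023.6) = 303.4 units

303.4 units


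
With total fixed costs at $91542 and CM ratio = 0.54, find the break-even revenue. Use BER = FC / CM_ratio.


Formula: BER = Fixed Costs / Contribution Margin Ratio
BER = $91542 / 0.54
BER = $169522.22 (to the nearest cent)

$169522.22


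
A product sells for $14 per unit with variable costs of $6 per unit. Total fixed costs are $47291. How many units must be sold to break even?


Formula: BEQ = Fixed Costs / (Price - Variable Cost)
Contribution margin = $14 - $6 = $8/unit
BEQ = ceil($47291 / $8/unit) = ceil(5911.38) = 5912 units

5912 units


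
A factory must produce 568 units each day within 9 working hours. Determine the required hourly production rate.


Formula: Production Rate = Daily Demand / Available Hours
Rate = 568 units/day / 9 hours/day
Rate = 63.1 units/hour

63.1 units/hour


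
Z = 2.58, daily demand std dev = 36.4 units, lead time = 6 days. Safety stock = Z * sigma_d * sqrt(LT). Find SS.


Formula: SS = z * sigma_d * sqrt(LT)
sqrt(LT) = sqrt(6) = 2.4495
SS = 2.58 * 36.4 * 2.4495
SS = 230.0 units

230.0 units


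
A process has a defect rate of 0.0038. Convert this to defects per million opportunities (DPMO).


DPMO = defect_rate * 1000000 = 0.0038 * 1000000

3800


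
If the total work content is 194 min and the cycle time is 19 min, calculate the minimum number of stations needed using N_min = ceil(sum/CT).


Formula: N_min = ceil(Sum of Task Times / Cycle Time)
N_min = ceil(194 min / 19 min) = ceil(10.2105)
N_min = 11 stations

11


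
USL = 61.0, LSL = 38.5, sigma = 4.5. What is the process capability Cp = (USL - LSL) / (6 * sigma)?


Cp = (61.0 - 38.5) / (6 * 4.5)

0.83


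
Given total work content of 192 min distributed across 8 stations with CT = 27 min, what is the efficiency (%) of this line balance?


Formula: Efficiency = Sum of Task Times / (N_stations * CT) * 100
Total station capacity = 8 stations * 27 min = 216 min
Efficiency = 192 / 216 * 100 = 88.9%

88.9%


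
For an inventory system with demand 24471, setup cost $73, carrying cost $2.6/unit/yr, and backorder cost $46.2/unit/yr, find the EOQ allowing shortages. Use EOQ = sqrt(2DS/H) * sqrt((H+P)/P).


Formula: EOQ* = sqrt(2DS/H) * sqrt((H+P)/P)
Base EOQ = sqrt(2*24471*73/2.6) = 1172.24 units
Correction = sqrt((2.6+46.2)/46.2) = 1.02775
EOQ* = 1172.24 * 1.02775 = 1204.8 units

1204.8 units


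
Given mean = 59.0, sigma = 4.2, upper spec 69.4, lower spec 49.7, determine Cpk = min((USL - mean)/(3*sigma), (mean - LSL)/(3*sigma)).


Cpu = (69.4 - 59.0) / (3 * 4.2) = 0.83
Cpl = (59.0 - 49.7) / (3 * 4.2) = 0.74
Cpk = min(0.83, 0.74) = 0.74

0.74


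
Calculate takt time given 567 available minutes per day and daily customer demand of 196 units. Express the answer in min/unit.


Formula: Takt Time = Available Production Time / Customer Demand
Takt = 567 min/day / 196 units/day
Takt = 2.89 min/unit

2.89 min/unit


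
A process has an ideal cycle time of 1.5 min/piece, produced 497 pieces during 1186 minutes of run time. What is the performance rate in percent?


Formula: Performance = (Ideal CT * Total Count) / Run Time * 100
Ideal output time = 1.5 * 497 = 745.5 min
Performance = 745.5 / 1186 * 100 = 62.9%

62.9%


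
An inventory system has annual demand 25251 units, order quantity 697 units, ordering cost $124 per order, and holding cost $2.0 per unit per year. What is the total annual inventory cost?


TC = 25251/697 * 124 + 697/2 * 2.0

$5189.29


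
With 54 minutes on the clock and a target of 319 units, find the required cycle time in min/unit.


Formula: CT = Available Time / Number of Units
CT = 54 min / 319 units
CT = 0.17 min/unit

0.17 min/unit


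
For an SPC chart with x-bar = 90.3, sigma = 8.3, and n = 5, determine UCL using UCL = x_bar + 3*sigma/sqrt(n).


UCL = 90.3 + 3 * 8.3 / sqrt(5)

101.44


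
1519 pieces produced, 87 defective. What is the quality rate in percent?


Formula: Quality Rate = Good Pieces / Total Pieces * 100
Good pieces = 1519 - 87 = 1432
QR = 1432 / 1519 * 100 = 94.3%

94.3%


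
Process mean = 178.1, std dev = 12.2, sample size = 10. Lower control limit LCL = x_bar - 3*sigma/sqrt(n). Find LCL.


LCL = 178.1 - 3 * 12.2 / sqrt(10)

166.53


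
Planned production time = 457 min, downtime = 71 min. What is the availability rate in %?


Formula: Availability = (Planned Time - Downtime) / Planned Time * 100
Uptime = 457 - 71 = 386 min
Availability = 386 / 457 * 100 = 84.5%

84.5%


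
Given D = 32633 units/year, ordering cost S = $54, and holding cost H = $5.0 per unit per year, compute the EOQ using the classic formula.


Formula: EOQ = sqrt(2 * D * S / H)
Numerator: 2 * 32633 * 54 = 3524364
2DS/H = 3524364 / 5.0 = 704872.8
EOQ = sqrt(704872.8) = 839.6 units

839.6 units


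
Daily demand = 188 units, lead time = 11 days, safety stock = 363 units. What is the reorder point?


Formula: ROP = (Daily Demand * Lead Time) + Safety Stock
Demand during lead time = 188 * 11 = 2068 units
ROP = 2068 + 363 = 2431 units

2431 units


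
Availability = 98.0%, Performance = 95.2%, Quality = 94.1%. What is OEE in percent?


Formula: OEE = Availability * Performance * Quality / 10000
A * P = 98.0% * 95.2% / 100 = 93.3%
OEE = 93.3% * 94.1% / 100 = 87.8%

87.8%


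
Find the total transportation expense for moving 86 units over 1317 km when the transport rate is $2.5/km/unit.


TC = dist * cost * units = 1317 * 2.5 * 86 = $283155.00

$283155.00


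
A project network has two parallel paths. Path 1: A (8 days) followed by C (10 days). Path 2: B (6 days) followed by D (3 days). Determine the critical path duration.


Path 1 = 8 + 10 = 18 days
Path 2 = 6 + 3 = 9 days
Duration = max(18, 9) = 18 days

18 days


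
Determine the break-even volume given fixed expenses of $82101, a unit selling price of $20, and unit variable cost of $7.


Formula: BEQ = Fixed Costs / (Price - Variable Cost)
Contribution margin = $20 - $7 = $13/unit
BEQ = ceil($82101 / $13/unit) = ceil(6315.46) = 6316 units

6316 units


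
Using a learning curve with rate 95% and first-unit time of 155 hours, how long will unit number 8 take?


Formula: T_n = T_1 * (learning_rate)^(log2(n)) where learning_rate = rate/100
Doublings = log2(8) = 3
T_n = 155 * 0.95^3
T_n = 155 * 0.8574 = 132.9 hours

132.9 hours


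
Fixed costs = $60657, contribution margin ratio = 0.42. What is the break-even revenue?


Formula: BER = Fixed Costs / Contribution Margin Ratio
BER = $60657 / 0.42
BER = $144421.43 (to the nearest cent)

$144421.43


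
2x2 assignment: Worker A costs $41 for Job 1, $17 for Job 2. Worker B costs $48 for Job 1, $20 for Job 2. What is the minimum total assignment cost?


Option 1: A->1 + B->2 = $41 + $20 = $61
Option 2: A->2 + B->1 = $17 + $48 = $65
Min cost = min($61, $65) = $61

$61


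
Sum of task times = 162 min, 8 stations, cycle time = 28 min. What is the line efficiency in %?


Formula: Efficiency = Sum of Task Times / (N_stations * CT) * 100
Total station capacity = 8 stations * 28 min = 224 min
Efficiency = 162 / 224 * 100 = 72.3%

72.3%


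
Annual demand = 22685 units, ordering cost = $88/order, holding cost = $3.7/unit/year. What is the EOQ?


Formula: EOQ = sqrt(2 * D * S / H)
Numerator: 2 * 22685 * 88 = 3992560
2DS/H = 3992560 / 3.7 = 1079070.3
EOQ = sqrt(1079070.3) = 1038.8 units

1038.8 units


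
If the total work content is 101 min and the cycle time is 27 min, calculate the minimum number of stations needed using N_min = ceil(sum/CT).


Formula: N_min = ceil(Sum of Task Times / Cycle Time)
N_min = ceil(101 min / 27 min) = ceil(3.7407)
N_min = 4 stations

4


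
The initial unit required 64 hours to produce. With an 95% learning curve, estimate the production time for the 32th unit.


Formula: T_n = T_1 * (learning_rate)^(log2(n)) where learning_rate = rate/100
Doublings = log2(32) = 5
T_n = 64 * 0.95^5
T_n = 64 * 0.7738 = 49.5 hours

49.5 hours


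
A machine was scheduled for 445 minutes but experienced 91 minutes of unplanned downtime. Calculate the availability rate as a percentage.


Formula: Availability = (Planned Time - Downtime) / Planned Time * 100
Uptime = 445 - 91 = 354 min
Availability = 354 / 445 * 100 = 79.6%

79.6%


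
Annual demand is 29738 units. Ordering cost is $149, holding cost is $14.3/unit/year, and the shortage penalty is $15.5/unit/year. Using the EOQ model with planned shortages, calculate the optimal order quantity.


Formula: EOQ* = sqrt(2DS/H) * sqrt((H+P)/P)
Base EOQ = sqrt(2*29738*149/14.3) = 787.22 units
Correction = sqrt((14.3+15.5)/15.5) = 1.38657
EOQ* = 787.22 * 1.38657 = 1091.5 units

1091.5 units


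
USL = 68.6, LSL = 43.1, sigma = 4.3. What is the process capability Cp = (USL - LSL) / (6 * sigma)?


Cp = (68.6 - 43.1) / (6 * 4.3)

0.99


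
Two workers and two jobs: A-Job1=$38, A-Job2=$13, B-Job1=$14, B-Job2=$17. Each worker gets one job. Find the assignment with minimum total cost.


Option 1: A->1 + B->2 = $38 + $17 = $55
Option 2: A->2 + B->1 = $13 + $14 = $27
Min cost = min($55, $27) = $27

$27


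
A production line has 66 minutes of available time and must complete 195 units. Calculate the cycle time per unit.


Formula: CT = Available Time / Number of Units
CT = 66 min / 195 units
CT = 0.34 min/unit

0.34 min/unit


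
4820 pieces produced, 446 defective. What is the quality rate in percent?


Formula: Quality Rate = Good Pieces / Total Pieces * 100
Good pieces = 4820 - 446 = 4374
QR = 4374 / 4820 * 100 = 90.7%

90.7%


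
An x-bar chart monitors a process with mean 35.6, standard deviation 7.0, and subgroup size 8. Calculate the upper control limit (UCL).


UCL = 35.6 + 3 * 7.0 / sqrt(8)

43.02


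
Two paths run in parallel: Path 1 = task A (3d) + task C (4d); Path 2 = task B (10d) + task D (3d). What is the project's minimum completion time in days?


Path 1 = 3 + 4 = 7 days
Path 2 = 10 + 3 = 13 days
Duration = max(7, 13) = 13 days

13 days


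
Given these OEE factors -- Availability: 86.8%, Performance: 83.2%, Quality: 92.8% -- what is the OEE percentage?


Formula: OEE = Availability * Performance * Quality / 10000
A * P = 86.8% * 83.2% / 100 = 72.22%
OEE = 72.22% * 92.8% / 100 = 67.0%

67.0%


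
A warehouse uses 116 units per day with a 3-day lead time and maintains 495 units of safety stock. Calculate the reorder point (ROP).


Formula: ROP = (Daily Demand * Lead Time) + Safety Stock
Demand during lead time = 116 * 3 = 348 units
ROP = 348 + 495 = 843 units

843 units


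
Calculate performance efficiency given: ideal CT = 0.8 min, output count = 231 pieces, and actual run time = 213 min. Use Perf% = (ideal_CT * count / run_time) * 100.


Formula: Performance = (Ideal CT * Total Count) / Run Time * 100
Ideal output time = 0.8 * 231 = 184.8 min
Performance = 184.8 / 213 * 100 = 86.8%

86.8%


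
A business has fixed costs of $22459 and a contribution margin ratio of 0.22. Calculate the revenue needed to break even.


Formula: BER = Fixed Costs / Contribution Margin Ratio
BER = $22459 / 0.22
BER = $102086.36 (to the nearest cent)

$102086.36


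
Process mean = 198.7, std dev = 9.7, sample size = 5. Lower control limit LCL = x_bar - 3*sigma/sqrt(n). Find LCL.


LCL = 198.7 - 3 * 9.7 / sqrt(5)

185.69


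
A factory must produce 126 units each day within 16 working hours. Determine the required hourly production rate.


Formula: Production Rate = Daily Demand / Available Hours
Rate = 126 units/day / 16 hours/day
Rate = 7.9 units/hour

7.9 units/hour


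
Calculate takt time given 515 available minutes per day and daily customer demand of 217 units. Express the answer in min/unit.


Formula: Takt Time = Available Production Time / Customer Demand
Takt = 515 min/day / 217 units/day
Takt = 2.37 min/unit

2.37 min/unit


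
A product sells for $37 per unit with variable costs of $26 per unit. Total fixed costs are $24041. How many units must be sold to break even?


Formula: BEQ = Fixed Costs / (Price - Variable Cost)
Contribution margin = $37 - $26 = $11/unit
BEQ = ceil($24041 / $11/unit) = ceil(2185.55) = 2186 units

2186 units


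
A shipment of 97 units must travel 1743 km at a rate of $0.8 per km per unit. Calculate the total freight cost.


TC = dist * cost * units = 1743 * 0.8 * 97 = $135256.80

$135256.80


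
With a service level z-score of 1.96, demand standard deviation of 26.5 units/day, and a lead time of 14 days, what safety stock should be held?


Formula: SS = z * sigma_d * sqrt(LT)
sqrt(LT) = sqrt(14) = 3.7417
SS = 1.96 * 26.5 * 3.7417
SS = 194.3 units

194.3 units


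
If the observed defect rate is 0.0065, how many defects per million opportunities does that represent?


DPMO = defect_rate * 1000000 = 0.0065 * 1000000

6500


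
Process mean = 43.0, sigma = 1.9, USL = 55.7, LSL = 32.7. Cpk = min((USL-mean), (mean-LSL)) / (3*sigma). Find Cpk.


Cpu = (55.7 - 43.0) / (3 * 1.9) = 2.23
Cpl = (43.0 - 32.7) / (3 * 1.9) = 1.81
Cpk = min(2.23, 1.81) = 1.81

1.81


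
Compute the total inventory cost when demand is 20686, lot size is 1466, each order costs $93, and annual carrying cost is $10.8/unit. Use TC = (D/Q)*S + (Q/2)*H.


TC = 20686/1466 * 93 + 1466/2 * 10.8

$9228.68


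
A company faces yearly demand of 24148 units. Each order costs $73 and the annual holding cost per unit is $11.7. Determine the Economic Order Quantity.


Formula: EOQ = sqrt(2 * D * S / H)
Numerator: 2 * 24148 * 73 = 3525608
2DS/H = 3525608 / 11.7 = 301334.0
EOQ = sqrt(301334.0) = 548.9 units

548.9 units


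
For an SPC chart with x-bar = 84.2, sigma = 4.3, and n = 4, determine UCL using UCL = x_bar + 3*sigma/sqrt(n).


UCL = 84.2 + 3 * 4.3 / sqrt(4)

90.65


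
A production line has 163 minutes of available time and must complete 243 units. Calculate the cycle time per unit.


Formula: CT = Available Time / Number of Units
CT = 163 min / 243 units
CT = 0.67 min/unit

0.67 min/unit


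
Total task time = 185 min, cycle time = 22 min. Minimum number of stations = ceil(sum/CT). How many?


Formula: N_min = ceil(Sum of Task Times / Cycle Time)
N_min = ceil(185 min / 22 min) = ceil(8.4091)
N_min = 9 stations

9


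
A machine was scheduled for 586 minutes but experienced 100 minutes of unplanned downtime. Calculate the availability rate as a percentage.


Formula: Availability = (Planned Time - Downtime) / Planned Time * 100
Uptime = 586 - 100 = 486 min
Availability = 486 / 586 * 100 = 82.9%

82.9%


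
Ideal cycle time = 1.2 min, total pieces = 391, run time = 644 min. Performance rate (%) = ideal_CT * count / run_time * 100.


Formula: Performance = (Ideal CT * Total Count) / Run Time * 100
Ideal output time = 1.2 * 391 = 469.2 min
Performance = 469.2 / 644 * 100 = 72.9%

72.9%


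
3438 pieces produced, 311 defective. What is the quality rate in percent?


Formula: Quality Rate = Good Pieces / Total Pieces * 100
Good pieces = 3438 - 311 = 3127
QR = 3127 / 3438 * 100 = 91.0%

91.0%


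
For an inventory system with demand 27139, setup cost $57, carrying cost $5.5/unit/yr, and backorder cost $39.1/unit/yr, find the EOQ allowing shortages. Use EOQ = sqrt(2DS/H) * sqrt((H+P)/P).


Formula: EOQ* = sqrt(2DS/H) * sqrt((H+P)/P)
Base EOQ = sqrt(2*27139*57/5.5) = 750.01 units
Correction = sqrt((5.5+39.1)/39.1) = 1.06802
EOQ* = 750.01 * 1.06802 = 801.0 units

801.0 units


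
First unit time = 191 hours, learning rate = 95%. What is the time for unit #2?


Formula: T_n = T_1 * (learning_rate)^(log2(n)) where learning_rate = rate/100
Doublings = log2(2) = 1
T_n = 191 * 0.95^1
T_n = 191 * 0.95 = 181.5 hours

181.5 hours


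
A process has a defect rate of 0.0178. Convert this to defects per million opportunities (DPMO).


DPMO = defect_rate * 1000000 = 0.0178 * 1000000

17800


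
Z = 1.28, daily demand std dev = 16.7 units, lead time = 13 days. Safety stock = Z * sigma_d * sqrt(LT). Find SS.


Formula: SS = z * sigma_d * sqrt(LT)
sqrt(LT) = sqrt(13) = 3.6056
SS = 1.28 * 16.7 * 3.6056
SS = 77.1 units

77.1 units


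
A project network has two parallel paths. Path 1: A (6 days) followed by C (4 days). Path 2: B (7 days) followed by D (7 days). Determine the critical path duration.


Path 1 = 6 + 4 = 10 days
Path 2 = 7 + 7 = 14 days
Duration = max(10, 14) = 14 days

14 days
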